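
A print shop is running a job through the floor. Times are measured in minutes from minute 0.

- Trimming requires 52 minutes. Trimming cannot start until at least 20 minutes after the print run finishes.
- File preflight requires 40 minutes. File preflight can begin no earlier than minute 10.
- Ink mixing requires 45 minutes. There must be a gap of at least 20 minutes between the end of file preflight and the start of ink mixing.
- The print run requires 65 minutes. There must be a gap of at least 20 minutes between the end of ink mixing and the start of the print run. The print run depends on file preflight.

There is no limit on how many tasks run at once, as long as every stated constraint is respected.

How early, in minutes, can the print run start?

135

File preflight cannot begin until its own release at minute 10. It runs from minute 10 to 10 + 40 = minute 50.
Ink mixing cannot begin until file preflight (finishes minute 50, plus 20-minute gap → minute 70). It runs from minute 70 to 70 + 45 = minute 115.
The print run waits on ink mixing (finishes minute 115, plus 20-minute gap → minute 135); file preflight (finishes minute 50). The latest of these is minute 135, which is the earliest the print run can start.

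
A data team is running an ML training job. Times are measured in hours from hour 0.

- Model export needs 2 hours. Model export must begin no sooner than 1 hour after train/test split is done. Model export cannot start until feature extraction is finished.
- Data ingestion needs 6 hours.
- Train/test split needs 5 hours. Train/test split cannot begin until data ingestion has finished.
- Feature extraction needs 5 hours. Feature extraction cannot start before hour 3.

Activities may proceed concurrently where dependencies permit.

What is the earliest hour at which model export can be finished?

14

After its own release at hour 3, feature extraction can start at hour 3 and finishes at hour 8.
Nothing blocks data ingestion, so it runs from hour 0 to hour 6.
After data ingestion (finishes hour 6), train/test split can start at hour 6 and finishes at hour 11.
Model export needs all of train/test split (finishes hour 11, plus 1-hour gap → hour 12); feature extraction (finishes hour 8). That puts its earliest start at hour 12; it finishes at 12 + 2 = hour 14.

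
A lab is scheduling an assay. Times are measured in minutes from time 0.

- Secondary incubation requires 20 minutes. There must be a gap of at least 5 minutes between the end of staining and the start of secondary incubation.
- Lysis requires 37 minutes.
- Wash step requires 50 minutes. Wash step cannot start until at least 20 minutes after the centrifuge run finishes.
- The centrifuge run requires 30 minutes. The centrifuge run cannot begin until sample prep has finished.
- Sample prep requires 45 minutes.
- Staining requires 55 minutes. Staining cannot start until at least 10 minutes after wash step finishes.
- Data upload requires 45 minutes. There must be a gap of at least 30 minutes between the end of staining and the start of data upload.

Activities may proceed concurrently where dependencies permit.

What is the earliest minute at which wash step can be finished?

145

Nothing blocks sample prep, so it runs from minute 0 to minute 45.
The centrifuge run waits on sample prep (finishes minute 45), so it starts at minute 45 and finishes at 45 + 30 = minute 75.
After the centrifuge run (finishes minute 75, plus 20-minute gap → minute 95), wash step can start at minute 95 and finishes at minute 145.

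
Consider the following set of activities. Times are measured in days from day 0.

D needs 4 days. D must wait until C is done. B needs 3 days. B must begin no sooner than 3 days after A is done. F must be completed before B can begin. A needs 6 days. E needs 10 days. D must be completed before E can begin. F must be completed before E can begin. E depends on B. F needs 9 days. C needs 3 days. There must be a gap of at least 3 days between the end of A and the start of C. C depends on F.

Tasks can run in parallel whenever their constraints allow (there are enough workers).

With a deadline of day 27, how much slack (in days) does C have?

Nothing blocks F, so it runs from day 0 to day 9.
Nothing blocks A, so it runs from day 0 to day 6.
C has to wait for A (finishes day 6, plus 3-day gap → day 9); F (finishes day 9). The latest of these is day 9, so C runs day 9 to 9 + 3 = day 12.

Working backward from the deadline:
E must finish by day 27; it takes 10 days, so it must start by 27 − 10 = day 17.
D must finish before E (must start by day 17). With a 4-day duration, D must start by 17 − 4 = day 13.
C has to be done before D (must start by day 13). That means finishing by day 13, i.e. starting by 13 − 3 = day 10.
So C can start as early as day 9 and as late as day 10, giving 10 − 9 = 1 day of slack.

1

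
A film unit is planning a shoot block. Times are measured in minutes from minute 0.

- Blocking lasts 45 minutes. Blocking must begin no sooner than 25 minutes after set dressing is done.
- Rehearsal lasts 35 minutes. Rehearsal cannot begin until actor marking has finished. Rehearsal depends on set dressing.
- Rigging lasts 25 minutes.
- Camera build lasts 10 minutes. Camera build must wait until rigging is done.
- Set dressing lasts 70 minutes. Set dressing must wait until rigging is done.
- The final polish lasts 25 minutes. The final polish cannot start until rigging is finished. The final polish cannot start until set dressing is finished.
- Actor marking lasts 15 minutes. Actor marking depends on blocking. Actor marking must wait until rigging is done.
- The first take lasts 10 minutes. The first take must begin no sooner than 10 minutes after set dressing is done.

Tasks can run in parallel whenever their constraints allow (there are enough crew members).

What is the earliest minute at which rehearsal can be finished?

Rigging has no prerequisites, so it starts at minute 0 and finishes at minute 25.
Set dressing cannot begin until rigging (finishes minute 25). It runs from minute 25 to 25 + 70 = minute 95.
Blocking waits on set dressing (finishes minute 95, plus 25-minute gap → minute 120), so it starts at minute 120 and finishes at 120 + 45 = minute 165.
Actor marking cannot start until blocking (finishes minute 165); rigging (finishes minute 25). The controlling bound is minute 165, so actor marking finishes at 165 + 15 = minute 180.
Rehearsal has to wait for actor marking (finishes minute 180); set dressing (finishes minute 95). The latest of these is minute 180, so rehearsal runs minute 180 to 180 + 35 = minute 215.

215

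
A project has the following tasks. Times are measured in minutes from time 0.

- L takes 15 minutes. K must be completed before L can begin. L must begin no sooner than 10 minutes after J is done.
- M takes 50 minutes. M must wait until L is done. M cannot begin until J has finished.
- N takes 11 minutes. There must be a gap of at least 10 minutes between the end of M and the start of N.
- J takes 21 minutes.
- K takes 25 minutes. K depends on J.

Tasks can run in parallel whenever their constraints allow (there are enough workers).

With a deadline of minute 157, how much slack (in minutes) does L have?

J can start immediately at minute 0; it finishes at minute 21.
After J (finishes minute 21), K can start at minute 21 and finishes at minute 46.
L cannot start until K (finishes minute 46); J (finishes minute 21, plus 10-minute gap → minute 31). The controlling bound is minute 46, so L finishes at 46 + 15 = minute 61.

Working backward from the deadline:
To finish by minute 157, N (duration 11) must start no later than minute 146.
M has to be done before N (must start by minute 146, minus 10-minute gap → minute 136). That means finishing by minute 136, i.e. starting by 136 − 50 = minute 86.
L feeds into M (must start by minute 86); so L must finish by minute 86 and therefore start by minute 71.
So L can start as early as minute 46 and as late as minute 71, giving 71 − 46 = 25 minutes of slack.

25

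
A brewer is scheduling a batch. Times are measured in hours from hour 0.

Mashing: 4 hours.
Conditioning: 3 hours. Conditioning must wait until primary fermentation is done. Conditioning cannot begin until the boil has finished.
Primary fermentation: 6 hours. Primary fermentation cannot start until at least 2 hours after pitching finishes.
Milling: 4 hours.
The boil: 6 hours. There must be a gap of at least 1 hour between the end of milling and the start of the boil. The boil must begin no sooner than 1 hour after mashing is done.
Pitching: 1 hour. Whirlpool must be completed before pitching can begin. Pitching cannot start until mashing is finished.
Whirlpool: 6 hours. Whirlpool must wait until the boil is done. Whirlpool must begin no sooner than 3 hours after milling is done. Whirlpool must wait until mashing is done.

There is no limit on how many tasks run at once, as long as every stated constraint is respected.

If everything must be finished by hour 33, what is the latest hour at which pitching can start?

To finish by hour 33, conditioning (duration 3) must start no later than hour 30.
Primary fermentation feeds into conditioning (must start by hour 30); so primary fermentation must finish by hour 30 and therefore start by hour 24.
Pitching must finish before primary fermentation (must start by hour 24, minus 2-hour gap → hour 22). With a 1-hour duration, pitching must start by 22 − 1 = hour 21.

21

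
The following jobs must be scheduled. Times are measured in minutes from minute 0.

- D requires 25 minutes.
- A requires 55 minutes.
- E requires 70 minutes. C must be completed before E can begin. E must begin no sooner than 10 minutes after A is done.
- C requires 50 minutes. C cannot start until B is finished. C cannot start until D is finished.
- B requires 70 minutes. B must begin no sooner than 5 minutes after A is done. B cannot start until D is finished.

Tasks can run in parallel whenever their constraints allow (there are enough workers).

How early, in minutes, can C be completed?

D can start immediately at minute 0; it finishes at minute 25.
A has no prerequisites, so it starts at minute 0 and finishes at minute 55.
B has to wait for A (finishes minute 55, plus 5-minute gap → minute 60); D (finishes minute 25). The latest of these is minute 60, so B runs minute 60 to 60 + 70 = minute 130.
For C: B (finishes minute 130); D (finishes minute 25). Taking the maximum gives a start of minute 130, and it finishes at 130 + 50 = minute 180.

180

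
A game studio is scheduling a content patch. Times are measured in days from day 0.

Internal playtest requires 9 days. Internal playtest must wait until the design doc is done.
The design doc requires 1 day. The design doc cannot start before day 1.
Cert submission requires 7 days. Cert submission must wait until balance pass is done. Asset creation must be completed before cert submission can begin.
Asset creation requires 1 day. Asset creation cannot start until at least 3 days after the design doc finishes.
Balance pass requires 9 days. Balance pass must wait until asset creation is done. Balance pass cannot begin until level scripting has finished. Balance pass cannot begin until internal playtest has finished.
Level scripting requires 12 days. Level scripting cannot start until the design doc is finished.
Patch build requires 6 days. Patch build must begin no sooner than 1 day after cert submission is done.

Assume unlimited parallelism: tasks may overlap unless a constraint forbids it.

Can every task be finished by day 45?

Yes

The design doc cannot begin until its own release at day 1. It runs from day 1 to 1 + 1 = day 2.
Internal playtest cannot begin until the design doc (finishes day 2). It runs from day 2 to 2 + 9 = day 11.
After the design doc (finishes day 2), level scripting can start at day 2 and finishes at day 14.
Asset creation waits on the design doc (finishes day 2, plus 3-day gap → day 5), so it starts at day 5 and finishes at 5 + 1 = day 6.
Balance pass cannot start until asset creation (finishes day 6); level scripting (finishes day 14); internal playtest (finishes day 11). The controlling bound is day 14, so balance pass finishes at 14 + 9 = day 23.
Cert submission cannot start until balance pass (finishes day 23); asset creation (finishes day 6). The controlling bound is day 23, so cert submission finishes at 23 + 7 = day 30.
After cert submission (finishes day 30, plus 1-day gap → day 31), patch build can start at day 31 and finishes at day 37.
Every task is finished by day 37, which is no later than the deadline of 45, so the schedule is feasible.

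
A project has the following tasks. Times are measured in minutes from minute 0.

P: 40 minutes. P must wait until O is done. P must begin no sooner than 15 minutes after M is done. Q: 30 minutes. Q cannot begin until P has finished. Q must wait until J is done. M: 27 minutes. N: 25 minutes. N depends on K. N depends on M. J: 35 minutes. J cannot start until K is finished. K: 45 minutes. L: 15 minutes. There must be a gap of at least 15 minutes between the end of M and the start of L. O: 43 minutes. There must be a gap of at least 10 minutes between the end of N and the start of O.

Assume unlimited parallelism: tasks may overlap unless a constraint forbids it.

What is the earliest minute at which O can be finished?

123

Nothing blocks M, so it runs from minute 0 to minute 27.
K can start immediately at minute 0; it finishes at minute 45.
N needs all of K (finishes minute 45); M (finishes minute 27). That puts its earliest start at minute 45; it finishes at 45 + 25 = minute 70.
After N (finishes minute 70, plus 10-minute gap → minute 80), O can start at minute 80 and finishes at minute 123.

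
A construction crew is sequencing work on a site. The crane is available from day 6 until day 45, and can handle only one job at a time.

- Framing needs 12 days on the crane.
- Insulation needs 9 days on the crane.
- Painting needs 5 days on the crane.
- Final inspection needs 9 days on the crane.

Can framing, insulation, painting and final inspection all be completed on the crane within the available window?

The crane window is 45 − 6 = 39 days.
Running back to back, the jobs need 12 + 9 + 5 + 9 = 35 days on the crane.
Since 35 ≤ 39, they fit within the window.

Yes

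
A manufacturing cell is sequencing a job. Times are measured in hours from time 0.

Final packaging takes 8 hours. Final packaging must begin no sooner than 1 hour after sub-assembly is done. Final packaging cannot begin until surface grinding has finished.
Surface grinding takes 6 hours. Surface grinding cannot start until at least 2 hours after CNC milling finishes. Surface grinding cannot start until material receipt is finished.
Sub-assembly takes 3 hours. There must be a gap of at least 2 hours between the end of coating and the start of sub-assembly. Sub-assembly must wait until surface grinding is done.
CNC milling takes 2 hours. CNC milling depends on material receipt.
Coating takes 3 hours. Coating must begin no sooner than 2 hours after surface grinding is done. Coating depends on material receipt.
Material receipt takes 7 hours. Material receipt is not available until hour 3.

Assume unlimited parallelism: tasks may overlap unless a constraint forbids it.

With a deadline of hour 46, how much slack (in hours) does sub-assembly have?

7

After its own release at hour 3, material receipt can start at hour 3 and finishes at hour 10.
CNC milling waits on material receipt (finishes hour 10), so it starts at hour 10 and finishes at 10 + 2 = hour 12.
Surface grinding needs all of CNC milling (finishes hour 12, plus 2-hour gap → hour 14); material receipt (finishes hour 10). That puts its earliest start at hour 14; it finishes at 14 + 6 = hour 20.
Coating has to wait for surface grinding (finishes hour 20, plus 2-hour gap → hour 22); material receipt (finishes hour 10). The latest of these is hour 22, so coating runs hour 22 to 22 + 3 = hour 25.
Sub-assembly needs all of coating (finishes hour 25, plus 2-hour gap → hour 27); surface grinding (finishes hour 20). That puts its earliest start at hour 27; it finishes at 27 + 3 = hour 30.

Working backward from the deadline:
Final packaging has no dependents, so it just needs to finish by hour 46. Starting by 46 − 8 = hour 38 achieves that.
Sub-assembly has to be done before final packaging (must start by hour 38, minus 1-hour gap → hour 37). That means finishing by hour 37, i.e. starting by 37 − 3 = hour 34.
So sub-assembly can start as early as hour 27 and as late as hour 34, giving 34 − 27 = 7 hours of slack.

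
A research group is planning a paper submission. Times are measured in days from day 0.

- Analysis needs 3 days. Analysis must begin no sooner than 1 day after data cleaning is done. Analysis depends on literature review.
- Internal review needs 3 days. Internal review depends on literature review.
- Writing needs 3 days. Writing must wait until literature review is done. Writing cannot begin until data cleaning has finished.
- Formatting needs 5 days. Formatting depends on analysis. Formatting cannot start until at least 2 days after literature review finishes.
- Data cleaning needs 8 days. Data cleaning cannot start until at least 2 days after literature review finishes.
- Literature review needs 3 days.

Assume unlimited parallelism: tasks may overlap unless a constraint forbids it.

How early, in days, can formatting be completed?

22

Nothing blocks literature review, so it runs from day 0 to day 3.
After literature review (finishes day 3, plus 2-day gap → day 5), data cleaning can start at day 5 and finishes at day 13.
For analysis: data cleaning (finishes day 13, plus 1-day gap → day 14); literature review (finishes day 3). Taking the maximum gives a start of day 14, and it finishes at 14 + 3 = day 17.
For formatting: analysis (finishes day 17); literature review (finishes day 3, plus 2-day gap → day 5). Taking the maximum gives a start of day 17, and it finishes at 17 + 5 = day 22.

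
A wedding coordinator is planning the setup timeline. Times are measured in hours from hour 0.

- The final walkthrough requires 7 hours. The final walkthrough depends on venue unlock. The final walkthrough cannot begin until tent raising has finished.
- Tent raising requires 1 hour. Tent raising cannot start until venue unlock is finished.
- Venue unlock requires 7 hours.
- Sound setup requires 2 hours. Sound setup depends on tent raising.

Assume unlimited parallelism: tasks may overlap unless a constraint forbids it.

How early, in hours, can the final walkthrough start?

Nothing blocks venue unlock, so it runs from hour 0 to hour 7.
Tent raising waits on venue unlock (finishes hour 7), so it starts at hour 7 and finishes at 7 + 1 = hour 8.
The final walkthrough waits on venue unlock (finishes hour 7); tent raising (finishes hour 8). The latest of these is hour 8, which is the earliest the final walkthrough can start.

8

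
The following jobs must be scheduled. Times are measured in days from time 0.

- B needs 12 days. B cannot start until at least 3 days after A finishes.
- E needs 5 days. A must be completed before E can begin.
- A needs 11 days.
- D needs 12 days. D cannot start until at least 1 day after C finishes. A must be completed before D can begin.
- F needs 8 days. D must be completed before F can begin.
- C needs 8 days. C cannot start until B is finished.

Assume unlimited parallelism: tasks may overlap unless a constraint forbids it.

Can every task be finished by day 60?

A has no prerequisites, so it starts at day 0 and finishes at day 11.
After A (finishes day 11), E can start at day 11 and finishes at day 16.
B waits on A (finishes day 11, plus 3-day gap → day 14), so it starts at day 14 and finishes at 14 + 12 = day 26.
After B (finishes day 26), C can start at day 26 and finishes at day 34.
D has to wait for C (finishes day 34, plus 1-day gap → day 35); A (finishes day 11). The latest of these is day 35, so D runs day 35 to 35 + 12 = day 47.
After D (finishes day 47), F can start at day 47 and finishes at day 55.
Every task is finished by day 55, which is no later than the deadline of 60, so the schedule is feasible.

Yes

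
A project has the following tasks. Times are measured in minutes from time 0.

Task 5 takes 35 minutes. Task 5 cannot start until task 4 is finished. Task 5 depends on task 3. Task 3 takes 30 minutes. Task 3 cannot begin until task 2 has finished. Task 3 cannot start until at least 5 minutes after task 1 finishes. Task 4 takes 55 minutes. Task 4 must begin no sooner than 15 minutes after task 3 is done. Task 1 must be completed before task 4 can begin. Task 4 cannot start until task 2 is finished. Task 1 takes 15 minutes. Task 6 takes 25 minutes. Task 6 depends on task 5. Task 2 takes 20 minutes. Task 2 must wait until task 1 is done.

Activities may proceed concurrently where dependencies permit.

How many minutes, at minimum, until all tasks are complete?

Task 1 has no prerequisites, so it starts at minute 0 and finishes at minute 15.
Task 2 waits on task 1 (finishes minute 15), so it starts at minute 15 and finishes at 15 + 20 = minute 35.
Task 3 cannot start until task 2 (finishes minute 35); task 1 (finishes minute 15, plus 5-minute gap → minute 20). The controlling bound is minute 35, so task 3 finishes at 35 + 30 = minute 65.
Task 4 needs all of task 3 (finishes minute 65, plus 15-minute gap → minute 80); task 1 (finishes minute 15); task 2 (finishes minute 35). That puts its earliest start at minute 80; it finishes at 80 + 55 = minute 135.
Task 5 cannot start until task 4 (finishes minute 135); task 3 (finishes minute 65). The controlling bound is minute 135, so task 5 finishes at 135 + 35 = minute 170.
Task 6 waits on task 5 (finishes minute 170), so it starts at minute 170 and finishes at 170 + 25 = minute 195.
All tasks are finished once the last one completes. Finish times: Task 1 at 15, Task 2 at 35, Task 3 at 65, Task 4 at 135, Task 5 at 170, Task 6 at 195. The latest is minute 195.

195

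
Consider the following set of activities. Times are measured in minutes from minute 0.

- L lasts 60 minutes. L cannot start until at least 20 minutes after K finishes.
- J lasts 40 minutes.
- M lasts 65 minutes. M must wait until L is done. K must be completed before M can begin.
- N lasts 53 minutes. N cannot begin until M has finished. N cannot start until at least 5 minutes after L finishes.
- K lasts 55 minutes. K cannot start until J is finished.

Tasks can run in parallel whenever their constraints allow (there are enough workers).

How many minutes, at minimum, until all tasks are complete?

293

J can start immediately at minute 0; it finishes at minute 40.
After J (finishes minute 40), K can start at minute 40 and finishes at minute 95.
L waits on K (finishes minute 95, plus 20-minute gap → minute 115), so it starts at minute 115 and finishes at 115 + 60 = minute 175.
M has to wait for L (finishes minute 175); K (finishes minute 95). The latest of these is minute 175, so M runs minute 175 to 175 + 65 = minute 240.
N has to wait for M (finishes minute 240); L (finishes minute 175, plus 5-minute gap → minute 180). The latest of these is minute 240, so N runs minute 240 to 240 + 53 = minute 293.
All tasks are finished once the last one completes. Finish times: J at 40, K at 95, L at 175, M at 240, N at 293. The latest is minute 293.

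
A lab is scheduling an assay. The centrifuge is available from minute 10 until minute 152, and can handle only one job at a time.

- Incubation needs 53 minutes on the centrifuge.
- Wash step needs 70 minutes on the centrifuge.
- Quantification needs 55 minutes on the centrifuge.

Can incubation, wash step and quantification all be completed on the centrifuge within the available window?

No

The centrifuge window is 152 − 10 = 142 minutes.
Running back to back, the jobs need 53 + 70 + 55 = 178 minutes on the centrifuge.
Since 178 > 142, they cannot all fit.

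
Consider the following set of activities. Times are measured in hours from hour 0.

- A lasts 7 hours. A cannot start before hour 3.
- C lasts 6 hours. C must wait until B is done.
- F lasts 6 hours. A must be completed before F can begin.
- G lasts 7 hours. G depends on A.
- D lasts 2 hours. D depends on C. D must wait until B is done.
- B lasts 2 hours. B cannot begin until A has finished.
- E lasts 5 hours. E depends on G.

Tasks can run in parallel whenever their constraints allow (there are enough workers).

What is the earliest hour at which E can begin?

17

A waits on its own release at hour 3, so it starts at hour 3 and finishes at 3 + 7 = hour 10.
After A (finishes hour 10), G can start at hour 10 and finishes at hour 17.
E waits on G (finishes hour 17), so the earliest it can start is hour 17.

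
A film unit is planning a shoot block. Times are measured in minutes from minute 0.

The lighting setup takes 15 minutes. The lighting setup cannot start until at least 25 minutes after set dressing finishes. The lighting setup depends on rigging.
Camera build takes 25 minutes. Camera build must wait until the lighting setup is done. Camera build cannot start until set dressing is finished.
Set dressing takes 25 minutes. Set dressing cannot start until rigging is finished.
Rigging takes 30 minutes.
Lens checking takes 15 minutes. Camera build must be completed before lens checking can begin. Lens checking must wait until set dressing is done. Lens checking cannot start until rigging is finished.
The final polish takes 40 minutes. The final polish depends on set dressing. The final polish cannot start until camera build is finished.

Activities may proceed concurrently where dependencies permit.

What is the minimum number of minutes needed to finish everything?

160

Nothing blocks rigging, so it runs from minute 0 to minute 30.
Set dressing waits on rigging (finishes minute 30), so it starts at minute 30 and finishes at 30 + 25 = minute 55.
For the lighting setup: set dressing (finishes minute 55, plus 25-minute gap → minute 80); rigging (finishes minute 30). Taking the maximum gives a start of minute 80, and it finishes at 80 + 15 = minute 95.
For camera build: the lighting setup (finishes minute 95); set dressing (finishes minute 55). Taking the maximum gives a start of minute 95, and it finishes at 95 + 25 = minute 120.
The final polish has to wait for set dressing (finishes minute 55); camera build (finishes minute 120). The latest of these is minute 120, so the final polish runs minute 120 to 120 + 40 = minute 160.
For lens checking: camera build (finishes minute 120); set dressing (finishes minute 55); rigging (finishes minute 30). Taking the maximum gives a start of minute 120, and it finishes at 120 + 15 = minute 135.
All tasks are finished once the last one completes. Finish times: Rigging at 30, Set dressing at 55, The lighting setup at 95, Camera build at 120, Lens checking at 135, The final polish at 160. The latest is minute 160.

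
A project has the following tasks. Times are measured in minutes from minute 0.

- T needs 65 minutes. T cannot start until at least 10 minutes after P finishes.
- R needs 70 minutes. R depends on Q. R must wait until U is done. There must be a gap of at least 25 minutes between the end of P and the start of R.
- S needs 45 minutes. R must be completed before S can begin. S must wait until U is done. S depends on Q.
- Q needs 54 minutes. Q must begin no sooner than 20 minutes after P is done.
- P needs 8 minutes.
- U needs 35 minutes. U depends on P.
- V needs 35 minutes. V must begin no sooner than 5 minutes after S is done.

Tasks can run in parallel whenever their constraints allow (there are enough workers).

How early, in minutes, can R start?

82

Nothing blocks P, so it runs from minute 0 to minute 8.
U waits on P (finishes minute 8), so it starts at minute 8 and finishes at 8 + 35 = minute 43.
Q cannot begin until P (finishes minute 8, plus 20-minute gap → minute 28). It runs from minute 28 to 28 + 54 = minute 82.
R waits on Q (finishes minute 82); U (finishes minute 43); P (finishes minute 8, plus 25-minute gap → minute 33). The latest of these is minute 82, which is the earliest R can start.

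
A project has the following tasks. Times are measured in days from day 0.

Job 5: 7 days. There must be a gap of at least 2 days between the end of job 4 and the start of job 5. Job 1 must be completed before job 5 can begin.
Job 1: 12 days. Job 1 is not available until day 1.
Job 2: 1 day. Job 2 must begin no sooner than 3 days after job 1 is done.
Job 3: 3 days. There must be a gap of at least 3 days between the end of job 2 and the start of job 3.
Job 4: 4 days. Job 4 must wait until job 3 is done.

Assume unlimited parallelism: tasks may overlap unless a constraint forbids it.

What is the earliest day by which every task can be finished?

Job 1 waits on its own release at day 1, so it starts at day 1 and finishes at 1 + 12 = day 13.
Job 2 waits on job 1 (finishes day 13, plus 3-day gap → day 16), so it starts at day 16 and finishes at 16 + 1 = day 17.
Job 3 cannot begin until job 2 (finishes day 17, plus 3-day gap → day 20). It runs from day 20 to 20 + 3 = day 23.
After job 3 (finishes day 23), job 4 can start at day 23 and finishes at day 27.
For job 5: job 4 (finishes day 27, plus 2-day gap → day 29); job 1 (finishes day 13). Taking the maximum gives a start of day 29, and it finishes at 29 + 7 = day 36.
All tasks are finished once the last one completes. Finish times: Job 1 at 13, Job 2 at 17, Job 3 at 23, Job 4 at 27, Job 5 at 36. The latest is day 36.

36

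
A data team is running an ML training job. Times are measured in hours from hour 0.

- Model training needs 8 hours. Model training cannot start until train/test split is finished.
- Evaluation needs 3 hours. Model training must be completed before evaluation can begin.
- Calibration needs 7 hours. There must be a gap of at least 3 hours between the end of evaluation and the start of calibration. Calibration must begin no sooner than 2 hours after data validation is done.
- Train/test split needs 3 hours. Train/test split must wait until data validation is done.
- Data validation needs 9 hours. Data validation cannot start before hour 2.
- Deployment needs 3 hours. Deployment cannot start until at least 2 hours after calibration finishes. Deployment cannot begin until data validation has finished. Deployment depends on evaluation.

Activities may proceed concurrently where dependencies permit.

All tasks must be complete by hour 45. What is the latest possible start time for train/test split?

To finish by hour 45, deployment (duration 3) must start no later than hour 42.
Calibration has to be done before deployment (must start by hour 42, minus 2-hour gap → hour 40). That means finishing by hour 40, i.e. starting by 40 − 7 = hour 33.
Evaluation has several dependents: calibration (must start by hour 33, minus 3-hour gap → hour 30); deployment (must start by hour 42). The earliest of those limits is hour 30, so evaluation must start by 30 − 3 = hour 27.
Since evaluation (must start by hour 27) depends on it, model training must finish by hour 27. Backing off its 8-hour duration gives a latest start of hour 19.
Train/test split feeds into model training (must start by hour 19); so train/test split must finish by hour 19 and therefore start by hour 16.

16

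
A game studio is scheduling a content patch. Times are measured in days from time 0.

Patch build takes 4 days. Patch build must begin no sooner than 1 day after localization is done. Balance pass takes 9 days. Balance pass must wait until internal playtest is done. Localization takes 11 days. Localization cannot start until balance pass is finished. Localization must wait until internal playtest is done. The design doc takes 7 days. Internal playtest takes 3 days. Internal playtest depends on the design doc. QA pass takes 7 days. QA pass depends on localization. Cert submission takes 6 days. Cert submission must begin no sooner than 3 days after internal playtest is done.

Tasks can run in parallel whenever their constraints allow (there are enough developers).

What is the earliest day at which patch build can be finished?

35

The design doc can start immediately at day 0; it finishes at day 7.
Internal playtest cannot begin until the design doc (finishes day 7). It runs from day 7 to 7 + 3 = day 10.
Balance pass waits on internal playtest (finishes day 10), so it starts at day 10 and finishes at 10 + 9 = day 19.
Localization has to wait for balance pass (finishes day 19); internal playtest (finishes day 10). The latest of these is day 19, so localization runs day 19 to 19 + 11 = day 30.
Patch build waits on localization (finishes day 30, plus 1-day gap → day 31), so it starts at day 31 and finishes at 31 + 4 = day 35.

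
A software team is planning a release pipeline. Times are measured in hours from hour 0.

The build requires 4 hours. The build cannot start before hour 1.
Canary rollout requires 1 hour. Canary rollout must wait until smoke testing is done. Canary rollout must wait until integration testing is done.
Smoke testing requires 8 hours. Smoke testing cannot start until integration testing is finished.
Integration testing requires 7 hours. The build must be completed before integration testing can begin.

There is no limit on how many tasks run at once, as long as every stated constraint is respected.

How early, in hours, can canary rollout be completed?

21

After its own release at hour 1, the build can start at hour 1 and finishes at hour 5.
Integration testing cannot begin until the build (finishes hour 5). It runs from hour 5 to 5 + 7 = hour 12.
Smoke testing waits on integration testing (finishes hour 12), so it starts at hour 12 and finishes at 12 + 8 = hour 20.
For canary rollout: smoke testing (finishes hour 20); integration testing (finishes hour 12). Taking the maximum gives a start of hour 20, and it finishes at 20 + 1 = hour 21.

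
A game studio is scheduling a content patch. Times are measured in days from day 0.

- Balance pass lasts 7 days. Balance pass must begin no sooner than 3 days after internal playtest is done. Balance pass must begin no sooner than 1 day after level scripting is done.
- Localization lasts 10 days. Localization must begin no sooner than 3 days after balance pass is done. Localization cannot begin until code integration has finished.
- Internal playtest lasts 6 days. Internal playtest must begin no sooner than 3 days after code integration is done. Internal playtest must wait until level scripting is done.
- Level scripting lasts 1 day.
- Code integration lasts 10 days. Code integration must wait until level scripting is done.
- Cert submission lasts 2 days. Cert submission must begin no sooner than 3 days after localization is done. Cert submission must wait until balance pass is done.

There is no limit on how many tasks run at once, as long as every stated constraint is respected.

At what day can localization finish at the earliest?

43

Level scripting can start immediately at day 0; it finishes at day 1.
Code integration cannot begin until level scripting (finishes day 1). It runs from day 1 to 1 + 10 = day 11.
Internal playtest cannot start until code integration (finishes day 11, plus 3-day gap → day 14); level scripting (finishes day 1). The controlling bound is day 14, so internal playtest finishes at 14 + 6 = day 20.
For balance pass: internal playtest (finishes day 20, plus 3-day gap → day 23); level scripting (finishes day 1, plus 1-day gap → day 2). Taking the maximum gives a start of day 23, and it finishes at 23 + 7 = day 30.
For localization: balance pass (finishes day 30, plus 3-day gap → day 33); code integration (finishes day 11). Taking the maximum gives a start of day 33, and it finishes at 33 + 10 = day 43.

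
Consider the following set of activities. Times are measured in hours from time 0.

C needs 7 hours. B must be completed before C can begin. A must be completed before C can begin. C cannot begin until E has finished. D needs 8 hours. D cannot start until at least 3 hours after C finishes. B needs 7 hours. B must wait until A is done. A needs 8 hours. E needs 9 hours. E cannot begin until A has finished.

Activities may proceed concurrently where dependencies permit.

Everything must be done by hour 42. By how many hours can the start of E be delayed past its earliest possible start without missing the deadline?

7

A can start immediately at hour 0; it finishes at hour 8.
E waits on A (finishes hour 8), so it starts at hour 8 and finishes at 8 + 9 = hour 17.

Working backward from the deadline:
Nothing follows D; the deadline of hour 42 is its only limit. It must start by 42 − 8 = hour 34.
Since D (must start by hour 34, minus 3-hour gap → hour 31) depends on it, C must finish by hour 31. Backing off its 7-hour duration gives a latest start of hour 24.
E must finish before C (must start by hour 24). With a 9-hour duration, E must start by 24 − 9 = hour 15.
So E can start as early as hour 8 and as late as hour 15, giving 15 − 8 = 7 hours of slack.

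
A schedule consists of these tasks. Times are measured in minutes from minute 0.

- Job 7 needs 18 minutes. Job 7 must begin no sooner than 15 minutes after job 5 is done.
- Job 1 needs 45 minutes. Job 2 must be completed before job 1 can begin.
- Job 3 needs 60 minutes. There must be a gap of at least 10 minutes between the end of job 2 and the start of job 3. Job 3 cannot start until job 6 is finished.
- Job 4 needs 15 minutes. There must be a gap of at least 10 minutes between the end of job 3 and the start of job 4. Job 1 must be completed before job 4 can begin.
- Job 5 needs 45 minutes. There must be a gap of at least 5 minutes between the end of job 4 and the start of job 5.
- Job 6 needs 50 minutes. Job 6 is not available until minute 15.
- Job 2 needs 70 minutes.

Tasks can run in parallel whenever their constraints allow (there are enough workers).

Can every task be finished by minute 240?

No

Job 6 waits on its own release at minute 15, so it starts at minute 15 and finishes at 15 + 50 = minute 65.
Job 2 has no prerequisites, so it starts at minute 0 and finishes at minute 70.
Job 3 cannot start until job 2 (finishes minute 70, plus 10-minute gap → minute 80); job 6 (finishes minute 65). The controlling bound is minute 80, so job 3 finishes at 80 + 60 = minute 140.
Job 1 waits on job 2 (finishes minute 70), so it starts at minute 70 and finishes at 70 + 45 = minute 115.
Job 4 has to wait for job 3 (finishes minute 140, plus 10-minute gap → minute 150); job 1 (finishes minute 115). The latest of these is minute 150, so job 4 runs minute 150 to 150 + 15 = minute 165.
After job 4 (finishes minute 165, plus 5-minute gap → minute 170), job 5 can start at minute 170 and finishes at minute 215.
After job 5 (finishes minute 215, plus 15-minute gap → minute 230), job 7 can start at minute 230 and finishes at minute 248.
The earliest everything can be done is minute 248, which is after the deadline of 240, so it is not possible.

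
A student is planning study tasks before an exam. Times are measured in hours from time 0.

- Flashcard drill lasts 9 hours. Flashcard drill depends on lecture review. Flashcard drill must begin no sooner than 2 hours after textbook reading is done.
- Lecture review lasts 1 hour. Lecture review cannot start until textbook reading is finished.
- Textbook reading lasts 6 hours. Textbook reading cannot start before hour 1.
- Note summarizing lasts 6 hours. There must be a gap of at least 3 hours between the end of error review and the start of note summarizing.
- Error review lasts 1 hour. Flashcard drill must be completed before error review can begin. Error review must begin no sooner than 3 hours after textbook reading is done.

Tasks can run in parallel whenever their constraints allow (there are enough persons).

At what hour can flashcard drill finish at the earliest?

After its own release at hour 1, textbook reading can start at hour 1 and finishes at hour 7.
Lecture review waits on textbook reading (finishes hour 7), so it starts at hour 7 and finishes at 7 + 1 = hour 8.
Flashcard drill cannot start until lecture review (finishes hour 8); textbook reading (finishes hour 7, plus 2-hour gap → hour 9). The controlling bound is hour 9, so flashcard drill finishes at 9 + 9 = hour 18.

18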